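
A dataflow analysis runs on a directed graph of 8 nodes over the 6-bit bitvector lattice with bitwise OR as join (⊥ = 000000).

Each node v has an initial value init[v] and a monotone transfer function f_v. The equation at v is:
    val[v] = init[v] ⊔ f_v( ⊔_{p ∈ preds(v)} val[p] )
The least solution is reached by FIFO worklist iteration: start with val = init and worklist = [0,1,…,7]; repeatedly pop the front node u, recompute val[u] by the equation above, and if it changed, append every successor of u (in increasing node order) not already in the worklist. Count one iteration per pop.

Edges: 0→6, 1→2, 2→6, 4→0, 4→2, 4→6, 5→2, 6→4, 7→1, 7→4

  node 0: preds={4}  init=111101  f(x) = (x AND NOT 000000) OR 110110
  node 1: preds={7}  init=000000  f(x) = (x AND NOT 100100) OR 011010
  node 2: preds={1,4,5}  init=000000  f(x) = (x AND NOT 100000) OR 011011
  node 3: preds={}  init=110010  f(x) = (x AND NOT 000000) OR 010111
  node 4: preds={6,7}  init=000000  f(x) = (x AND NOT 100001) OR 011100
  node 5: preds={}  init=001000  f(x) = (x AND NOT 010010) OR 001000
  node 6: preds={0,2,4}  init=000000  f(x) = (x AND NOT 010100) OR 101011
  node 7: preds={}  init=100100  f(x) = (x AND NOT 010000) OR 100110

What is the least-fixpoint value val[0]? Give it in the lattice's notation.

111111

Iteration log — 15 steps:
  step 1. node 0  ⊔preds=000000  new=111111  old=111101  +wl: 
  step 2. node 1  ⊔preds=100100  new=011010  old=000000  +wl: 
  step 3. node 2  ⊔preds=011010  new=011011  old=000000  +wl: 
  step 4. node 3  ⊔preds=000000  new=110111  old=110010  +wl: 
  step 5. node 4  ⊔preds=100100  new=011100  old=000000  +wl: 0,2
  step 6. node 5  ⊔preds=000000  new=001000  stable
  step 7. node 6  ⊔preds=111111  new=101011  old=000000  +wl: 4
  step 8. node 7  ⊔preds=000000  new=100110  old=100100  +wl: 1
  step 9. node 0  ⊔preds=011100  new=111111  stable
  step 10. node 2  ⊔preds=011110  new=011111  old=011011  +wl: 6
  step 11. node 4  ⊔preds=101111  new=011110  old=011100  +wl: 0,2
  step 12. node 1  ⊔preds=100110  new=011010  stable
  step 13. node 6  ⊔preds=111111  new=101011  stable
  step 14. node 0  ⊔preds=011110  new=111111  stable
  step 15. node 2  ⊔preds=011110  new=011111  stable

Least fixpoint reached:
  node 0: 111111
  node 1: 011010
  node 2: 011111
  node 3: 110111
  node 4: 011110
  node 5: 001000
  node 6: 101011
  node 7: 100110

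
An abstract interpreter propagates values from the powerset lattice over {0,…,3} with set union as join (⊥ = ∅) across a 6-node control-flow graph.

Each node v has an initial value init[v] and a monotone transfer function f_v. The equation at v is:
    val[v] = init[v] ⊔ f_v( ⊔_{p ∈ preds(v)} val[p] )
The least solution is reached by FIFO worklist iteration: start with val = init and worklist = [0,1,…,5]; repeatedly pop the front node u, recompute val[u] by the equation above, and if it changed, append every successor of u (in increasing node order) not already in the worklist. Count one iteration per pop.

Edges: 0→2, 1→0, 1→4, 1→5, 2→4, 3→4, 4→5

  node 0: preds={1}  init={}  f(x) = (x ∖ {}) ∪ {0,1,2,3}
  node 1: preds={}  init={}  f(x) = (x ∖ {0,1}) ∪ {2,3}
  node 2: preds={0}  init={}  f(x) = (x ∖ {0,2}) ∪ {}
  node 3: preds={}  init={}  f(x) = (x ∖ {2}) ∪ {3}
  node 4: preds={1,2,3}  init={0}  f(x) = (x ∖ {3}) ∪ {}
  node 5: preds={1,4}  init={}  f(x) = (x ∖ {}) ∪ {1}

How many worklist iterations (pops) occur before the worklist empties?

Trace (7 dequeues):
  [1] u=0 | in {} | out {0,1,2,3} | prev {} | push {}
  [2] u=1 | in {} | out {2,3} | prev {} | push {0}
  [3] u=2 | in {0,1,2,3} | out {1,3} | prev {} | push {}
  [4] u=3 | in {} | out {3} | prev {} | push {}
  [5] u=4 | in {1,2,3} | out {0,1,2} | prev {0} | push {}
  [6] u=5 | in {0,1,2,3} | out {0,1,2,3} | prev {} | push {}
  [7] u=0 | in {2,3} | out {0,1,2,3} | ==

Converged values:
  [0] {0,1,2,3}
  [1] {2,3}
  [2] {1,3}
  [3] {3}
  [4] {0,1,2}
  [5] {0,1,2,3}

7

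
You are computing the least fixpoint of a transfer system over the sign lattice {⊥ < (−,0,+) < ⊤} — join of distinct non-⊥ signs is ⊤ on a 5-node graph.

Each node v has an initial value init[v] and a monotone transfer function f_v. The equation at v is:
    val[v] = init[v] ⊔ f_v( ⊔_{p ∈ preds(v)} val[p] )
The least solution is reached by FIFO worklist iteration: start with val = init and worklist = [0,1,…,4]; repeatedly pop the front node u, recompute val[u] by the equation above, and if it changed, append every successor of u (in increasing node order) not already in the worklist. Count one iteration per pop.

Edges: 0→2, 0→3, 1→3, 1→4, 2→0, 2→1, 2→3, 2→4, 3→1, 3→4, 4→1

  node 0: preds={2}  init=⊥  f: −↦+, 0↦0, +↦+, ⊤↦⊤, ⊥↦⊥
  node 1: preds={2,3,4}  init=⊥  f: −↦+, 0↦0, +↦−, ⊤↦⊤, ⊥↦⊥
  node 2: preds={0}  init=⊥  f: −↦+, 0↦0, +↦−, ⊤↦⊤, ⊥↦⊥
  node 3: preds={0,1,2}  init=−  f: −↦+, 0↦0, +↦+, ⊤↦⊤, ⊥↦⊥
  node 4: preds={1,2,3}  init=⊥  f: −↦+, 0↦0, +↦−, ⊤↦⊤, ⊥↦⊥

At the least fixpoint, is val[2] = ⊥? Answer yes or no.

yes

Trace (8 dequeues):
  [1] u=0 | in ⊥ | out ⊥ | ==
  [2] u=1 | in − | out + | prev ⊥ | push {}
  [3] u=2 | in ⊥ | out ⊥ | ==
  [4] u=3 | in + | out ⊤ | prev − | push {1}
  [5] u=4 | in ⊤ | out ⊤ | prev ⊥ | push {}
  [6] u=1 | in ⊤ | out ⊤ | prev + | push {3,4}
  [7] u=3 | in ⊤ | out ⊤ | ==
  [8] u=4 | in ⊤ | out ⊤ | ==

Converged values:
  [0] ⊥
  [1] ⊤
  [2] ⊥
  [3] ⊤
  [4] ⊤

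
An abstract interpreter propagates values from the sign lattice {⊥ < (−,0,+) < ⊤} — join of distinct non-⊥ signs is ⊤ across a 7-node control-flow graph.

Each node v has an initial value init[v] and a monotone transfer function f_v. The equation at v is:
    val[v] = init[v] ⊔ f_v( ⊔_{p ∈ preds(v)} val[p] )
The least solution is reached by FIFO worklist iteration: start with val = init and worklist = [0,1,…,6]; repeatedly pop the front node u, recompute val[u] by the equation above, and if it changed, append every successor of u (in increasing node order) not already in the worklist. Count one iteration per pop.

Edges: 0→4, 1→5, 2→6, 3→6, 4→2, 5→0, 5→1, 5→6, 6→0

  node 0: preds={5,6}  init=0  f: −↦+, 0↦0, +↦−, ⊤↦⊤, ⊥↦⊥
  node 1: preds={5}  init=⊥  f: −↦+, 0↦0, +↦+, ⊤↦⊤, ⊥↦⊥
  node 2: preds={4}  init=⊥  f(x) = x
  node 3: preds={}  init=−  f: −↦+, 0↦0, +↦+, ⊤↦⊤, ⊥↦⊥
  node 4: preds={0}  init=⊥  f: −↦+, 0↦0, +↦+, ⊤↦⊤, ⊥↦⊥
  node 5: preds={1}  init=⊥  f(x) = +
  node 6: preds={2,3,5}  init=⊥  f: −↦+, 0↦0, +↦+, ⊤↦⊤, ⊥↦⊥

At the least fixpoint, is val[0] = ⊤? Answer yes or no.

yes

Worklist (15 pops):
  #1 pop 0: in=⊥ → 0 (no change)
  #2 pop 1: in=⊥ → ⊥ (no change)
  #3 pop 2: in=⊥ → ⊥ (no change)
  #4 pop 3: in=⊥ → − (no change)
  #5 pop 4: in=0 → 0 (was ⊥); enqueue [2]
  #6 pop 5: in=⊥ → + (was ⊥); enqueue [0,1]
  #7 pop 6: in=⊤ → ⊤ (was ⊥); enqueue []
  #8 pop 2: in=0 → 0 (was ⊥); enqueue [6]
  #9 pop 0: in=⊤ → ⊤ (was 0); enqueue [4]
  #10 pop 1: in=+ → + (was ⊥); enqueue [5]
  #11 pop 6: in=⊤ → ⊤ (no change)
  #12 pop 4: in=⊤ → ⊤ (was 0); enqueue [2]
  #13 pop 5: in=+ → + (no change)
  #14 pop 2: in=⊤ → ⊤ (was 0); enqueue [6]
  #15 pop 6: in=⊤ → ⊤ (no change)

Fixpoint:
  val[0] = ⊤
  val[1] = +
  val[2] = ⊤
  val[3] = −
  val[4] = ⊤
  val[5] = +
  val[6] = ⊤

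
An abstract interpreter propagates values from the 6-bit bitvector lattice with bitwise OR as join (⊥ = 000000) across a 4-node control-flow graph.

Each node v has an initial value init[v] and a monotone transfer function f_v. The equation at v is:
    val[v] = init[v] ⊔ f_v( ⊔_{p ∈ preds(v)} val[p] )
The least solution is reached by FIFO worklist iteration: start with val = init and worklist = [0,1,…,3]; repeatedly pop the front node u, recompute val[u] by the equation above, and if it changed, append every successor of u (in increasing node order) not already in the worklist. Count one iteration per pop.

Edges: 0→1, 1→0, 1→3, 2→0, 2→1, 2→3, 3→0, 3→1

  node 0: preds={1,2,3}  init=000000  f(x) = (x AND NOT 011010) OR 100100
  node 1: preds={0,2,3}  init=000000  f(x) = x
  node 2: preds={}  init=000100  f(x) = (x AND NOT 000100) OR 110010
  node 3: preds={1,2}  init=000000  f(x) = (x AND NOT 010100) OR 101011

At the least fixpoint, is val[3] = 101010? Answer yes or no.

Iteration log — 8 steps:
  step 1. node 0  ⊔preds=000100  new=100100  old=000000  +wl: 
  step 2. node 1  ⊔preds=100100  new=100100  old=000000  +wl: 0
  step 3. node 2  ⊔preds=000000  new=110110  old=000100  +wl: 1
  step 4. node 3  ⊔preds=110110  new=101011  old=000000  +wl: 
  step 5. node 0  ⊔preds=111111  new=100101  old=100100  +wl: 
  step 6. node 1  ⊔preds=111111  new=111111  old=100100  +wl: 0,3
  step 7. node 0  ⊔preds=111111  new=100101  stable
  step 8. node 3  ⊔preds=111111  new=101011  stable

Least fixpoint reached:
  node 0: 100101
  node 1: 111111
  node 2: 110110
  node 3: 101011

no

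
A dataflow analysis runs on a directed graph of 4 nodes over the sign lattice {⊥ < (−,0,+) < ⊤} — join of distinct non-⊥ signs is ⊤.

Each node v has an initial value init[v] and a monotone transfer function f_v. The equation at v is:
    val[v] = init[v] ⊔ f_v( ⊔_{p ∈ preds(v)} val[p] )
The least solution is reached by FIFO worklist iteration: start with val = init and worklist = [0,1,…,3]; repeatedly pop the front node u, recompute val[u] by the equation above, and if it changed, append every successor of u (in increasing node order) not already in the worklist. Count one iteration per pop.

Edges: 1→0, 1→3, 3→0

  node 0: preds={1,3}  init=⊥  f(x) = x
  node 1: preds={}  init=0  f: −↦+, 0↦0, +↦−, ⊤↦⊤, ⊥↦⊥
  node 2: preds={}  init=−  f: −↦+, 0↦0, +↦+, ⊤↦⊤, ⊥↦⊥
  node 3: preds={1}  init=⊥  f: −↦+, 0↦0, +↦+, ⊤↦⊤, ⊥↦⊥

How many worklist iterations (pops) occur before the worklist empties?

5

Iteration log — 5 steps:
  step 1. node 0  ⊔preds=0  new=0  old=⊥  +wl: 
  step 2. node 1  ⊔preds=⊥  new=0  stable
  step 3. node 2  ⊔preds=⊥  new=−  stable
  step 4. node 3  ⊔preds=0  new=0  old=⊥  +wl: 0
  step 5. node 0  ⊔preds=0  new=0  stable

Least fixpoint reached:
  node 0: 0
  node 1: 0
  node 2: −
  node 3: 0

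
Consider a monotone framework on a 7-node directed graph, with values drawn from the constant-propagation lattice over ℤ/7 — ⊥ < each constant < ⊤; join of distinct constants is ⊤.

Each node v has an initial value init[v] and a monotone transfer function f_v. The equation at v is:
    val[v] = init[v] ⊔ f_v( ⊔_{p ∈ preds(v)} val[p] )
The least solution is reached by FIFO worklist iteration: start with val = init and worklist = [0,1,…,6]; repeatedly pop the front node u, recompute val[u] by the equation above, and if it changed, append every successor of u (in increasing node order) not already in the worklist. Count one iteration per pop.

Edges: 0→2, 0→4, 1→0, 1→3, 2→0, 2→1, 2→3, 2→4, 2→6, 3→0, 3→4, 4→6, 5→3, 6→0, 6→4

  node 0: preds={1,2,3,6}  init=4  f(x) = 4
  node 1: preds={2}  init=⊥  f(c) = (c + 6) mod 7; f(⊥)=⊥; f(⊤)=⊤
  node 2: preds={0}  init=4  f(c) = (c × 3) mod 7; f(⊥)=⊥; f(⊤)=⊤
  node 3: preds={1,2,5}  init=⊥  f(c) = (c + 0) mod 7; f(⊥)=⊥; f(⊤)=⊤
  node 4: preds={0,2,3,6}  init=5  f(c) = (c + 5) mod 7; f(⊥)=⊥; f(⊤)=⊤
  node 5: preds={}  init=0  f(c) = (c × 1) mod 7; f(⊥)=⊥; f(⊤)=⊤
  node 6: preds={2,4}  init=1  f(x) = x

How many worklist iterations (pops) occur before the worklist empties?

Iteration log — 12 steps:
  step 1. node 0  ⊔preds=⊤  new=4  stable
  step 2. node 1  ⊔preds=4  new=3  old=⊥  +wl: 0
  step 3. node 2  ⊔preds=4  new=⊤  old=4  +wl: 1
  step 4. node 3  ⊔preds=⊤  new=⊤  old=⊥  +wl: 
  step 5. node 4  ⊔preds=⊤  new=⊤  old=5  +wl: 
  step 6. node 5  ⊔preds=⊥  new=0  stable
  step 7. node 6  ⊔preds=⊤  new=⊤  old=1  +wl: 4
  step 8. node 0  ⊔preds=⊤  new=4  stable
  step 9. node 1  ⊔preds=⊤  new=⊤  old=3  +wl: 0,3
  step 10. node 4  ⊔preds=⊤  new=⊤  stable
  step 11. node 0  ⊔preds=⊤  new=4  stable
  step 12. node 3  ⊔preds=⊤  new=⊤  stable

Least fixpoint reached:
  node 0: 4
  node 1: ⊤
  node 2: ⊤
  node 3: ⊤
  node 4: ⊤
  node 5: 0
  node 6: ⊤

12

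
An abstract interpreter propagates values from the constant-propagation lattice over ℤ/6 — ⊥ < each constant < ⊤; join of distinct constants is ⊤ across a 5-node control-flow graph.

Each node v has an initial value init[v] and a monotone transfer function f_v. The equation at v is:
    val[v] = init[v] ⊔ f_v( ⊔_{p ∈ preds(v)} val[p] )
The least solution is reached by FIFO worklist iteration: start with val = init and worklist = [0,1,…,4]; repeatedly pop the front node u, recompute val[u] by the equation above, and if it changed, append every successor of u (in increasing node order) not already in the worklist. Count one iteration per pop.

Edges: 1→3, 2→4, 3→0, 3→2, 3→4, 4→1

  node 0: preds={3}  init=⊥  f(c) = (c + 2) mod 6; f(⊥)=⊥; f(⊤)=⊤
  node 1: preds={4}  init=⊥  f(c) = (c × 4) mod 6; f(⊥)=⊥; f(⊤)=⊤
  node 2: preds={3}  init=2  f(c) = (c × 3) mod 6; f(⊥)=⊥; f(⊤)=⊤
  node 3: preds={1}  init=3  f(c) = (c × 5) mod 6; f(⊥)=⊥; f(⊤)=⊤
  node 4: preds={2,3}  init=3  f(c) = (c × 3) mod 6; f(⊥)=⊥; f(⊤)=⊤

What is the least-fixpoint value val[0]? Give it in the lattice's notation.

Iteration log — 9 steps:
  step 1. node 0  ⊔preds=3  new=5  old=⊥  +wl: 
  step 2. node 1  ⊔preds=3  new=0  old=⊥  +wl: 
  step 3. node 2  ⊔preds=3  new=⊤  old=2  +wl: 
  step 4. node 3  ⊔preds=0  new=⊤  old=3  +wl: 0,2
  step 5. node 4  ⊔preds=⊤  new=⊤  old=3  +wl: 1
  step 6. node 0  ⊔preds=⊤  new=⊤  old=5  +wl: 
  step 7. node 2  ⊔preds=⊤  new=⊤  stable
  step 8. node 1  ⊔preds=⊤  new=⊤  old=0  +wl: 3
  step 9. node 3  ⊔preds=⊤  new=⊤  stable

Least fixpoint reached:
  node 0: ⊤
  node 1: ⊤
  node 2: ⊤
  node 3: ⊤
  node 4: ⊤

⊤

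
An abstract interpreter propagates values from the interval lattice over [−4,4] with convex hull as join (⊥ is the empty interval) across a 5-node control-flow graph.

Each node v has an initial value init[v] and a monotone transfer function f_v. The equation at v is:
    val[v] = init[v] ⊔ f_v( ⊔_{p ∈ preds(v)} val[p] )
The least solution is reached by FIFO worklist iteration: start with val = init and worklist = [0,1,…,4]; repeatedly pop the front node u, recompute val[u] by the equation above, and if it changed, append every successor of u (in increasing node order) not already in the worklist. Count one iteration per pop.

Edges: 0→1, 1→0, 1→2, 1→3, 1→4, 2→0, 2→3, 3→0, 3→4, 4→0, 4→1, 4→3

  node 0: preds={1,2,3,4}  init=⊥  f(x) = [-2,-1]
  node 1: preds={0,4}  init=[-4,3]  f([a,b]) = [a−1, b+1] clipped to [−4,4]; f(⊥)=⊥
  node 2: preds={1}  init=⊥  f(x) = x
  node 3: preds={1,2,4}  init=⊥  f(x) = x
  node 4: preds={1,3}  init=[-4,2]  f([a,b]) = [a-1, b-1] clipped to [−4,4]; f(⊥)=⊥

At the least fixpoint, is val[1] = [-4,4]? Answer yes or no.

Iteration log — 6 steps:
  step 1. node 0  ⊔preds=[-4,3]  new=[-2,-1]  old=⊥  +wl: 
  step 2. node 1  ⊔preds=[-4,2]  new=[-4,3]  stable
  step 3. node 2  ⊔preds=[-4,3]  new=[-4,3]  old=⊥  +wl: 0
  step 4. node 3  ⊔preds=[-4,3]  new=[-4,3]  old=⊥  +wl: 
  step 5. node 4  ⊔preds=[-4,3]  new=[-4,2]  stable
  step 6. node 0  ⊔preds=[-4,3]  new=[-2,-1]  stable

Least fixpoint reached:
  node 0: [-2,-1]
  node 1: [-4,3]
  node 2: [-4,3]
  node 3: [-4,3]
  node 4: [-4,2]

no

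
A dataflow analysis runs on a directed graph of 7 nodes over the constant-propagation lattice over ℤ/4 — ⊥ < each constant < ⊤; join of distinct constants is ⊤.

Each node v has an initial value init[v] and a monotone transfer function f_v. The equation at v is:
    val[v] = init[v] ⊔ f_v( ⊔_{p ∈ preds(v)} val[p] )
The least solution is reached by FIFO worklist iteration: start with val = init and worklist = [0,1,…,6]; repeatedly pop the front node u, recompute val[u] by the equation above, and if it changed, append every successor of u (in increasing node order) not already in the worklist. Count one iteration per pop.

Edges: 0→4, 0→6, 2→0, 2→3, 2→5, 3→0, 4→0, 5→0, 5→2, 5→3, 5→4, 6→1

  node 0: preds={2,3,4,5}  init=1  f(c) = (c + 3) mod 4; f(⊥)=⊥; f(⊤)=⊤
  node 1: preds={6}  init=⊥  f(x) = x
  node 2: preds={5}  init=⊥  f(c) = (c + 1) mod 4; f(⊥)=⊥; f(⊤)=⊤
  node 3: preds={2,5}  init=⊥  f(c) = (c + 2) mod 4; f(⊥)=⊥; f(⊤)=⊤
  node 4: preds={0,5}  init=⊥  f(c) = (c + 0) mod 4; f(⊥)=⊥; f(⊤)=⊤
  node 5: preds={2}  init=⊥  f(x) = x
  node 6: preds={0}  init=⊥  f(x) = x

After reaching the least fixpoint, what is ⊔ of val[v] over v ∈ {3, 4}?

Iteration log — 13 steps:
  step 1. node 0  ⊔preds=⊥  new=1  stable
  step 2. node 1  ⊔preds=⊥  new=⊥  stable
  step 3. node 2  ⊔preds=⊥  new=⊥  stable
  step 4. node 3  ⊔preds=⊥  new=⊥  stable
  step 5. node 4  ⊔preds=1  new=1  old=⊥  +wl: 0
  step 6. node 5  ⊔preds=⊥  new=⊥  stable
  step 7. node 6  ⊔preds=1  new=1  old=⊥  +wl: 1
  step 8. node 0  ⊔preds=1  new=⊤  old=1  +wl: 4,6
  step 9. node 1  ⊔preds=1  new=1  old=⊥  +wl: 
  step 10. node 4  ⊔preds=⊤  new=⊤  old=1  +wl: 0
  step 11. node 6  ⊔preds=⊤  new=⊤  old=1  +wl: 1
  step 12. node 0  ⊔preds=⊤  new=⊤  stable
  step 13. node 1  ⊔preds=⊤  new=⊤  old=1  +wl: 

Least fixpoint reached:
  node 0: ⊤
  node 1: ⊤
  node 2: ⊥
  node 3: ⊥
  node 4: ⊤
  node 5: ⊥
  node 6: ⊤

⊤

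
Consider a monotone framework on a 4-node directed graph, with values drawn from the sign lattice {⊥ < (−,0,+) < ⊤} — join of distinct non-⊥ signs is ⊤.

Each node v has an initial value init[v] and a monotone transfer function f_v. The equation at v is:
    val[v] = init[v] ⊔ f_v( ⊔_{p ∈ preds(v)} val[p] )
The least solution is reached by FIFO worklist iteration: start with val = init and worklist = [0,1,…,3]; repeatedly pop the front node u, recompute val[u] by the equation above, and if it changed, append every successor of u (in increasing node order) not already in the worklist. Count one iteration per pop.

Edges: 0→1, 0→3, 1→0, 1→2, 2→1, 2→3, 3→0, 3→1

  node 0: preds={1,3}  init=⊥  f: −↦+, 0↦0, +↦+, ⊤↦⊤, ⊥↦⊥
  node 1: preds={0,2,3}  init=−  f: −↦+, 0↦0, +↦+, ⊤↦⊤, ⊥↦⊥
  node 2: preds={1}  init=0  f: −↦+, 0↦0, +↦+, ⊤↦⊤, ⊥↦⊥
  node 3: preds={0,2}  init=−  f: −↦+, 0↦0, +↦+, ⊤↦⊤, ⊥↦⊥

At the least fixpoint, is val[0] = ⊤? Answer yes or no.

yes

Worklist (7 pops):
  #1 pop 0: in=− → + (was ⊥); enqueue []
  #2 pop 1: in=⊤ → ⊤ (was −); enqueue [0]
  #3 pop 2: in=⊤ → ⊤ (was 0); enqueue [1]
  #4 pop 3: in=⊤ → ⊤ (was −); enqueue []
  #5 pop 0: in=⊤ → ⊤ (was +); enqueue [3]
  #6 pop 1: in=⊤ → ⊤ (no change)
  #7 pop 3: in=⊤ → ⊤ (no change)

Fixpoint:
  val[0] = ⊤
  val[1] = ⊤
  val[2] = ⊤
  val[3] = ⊤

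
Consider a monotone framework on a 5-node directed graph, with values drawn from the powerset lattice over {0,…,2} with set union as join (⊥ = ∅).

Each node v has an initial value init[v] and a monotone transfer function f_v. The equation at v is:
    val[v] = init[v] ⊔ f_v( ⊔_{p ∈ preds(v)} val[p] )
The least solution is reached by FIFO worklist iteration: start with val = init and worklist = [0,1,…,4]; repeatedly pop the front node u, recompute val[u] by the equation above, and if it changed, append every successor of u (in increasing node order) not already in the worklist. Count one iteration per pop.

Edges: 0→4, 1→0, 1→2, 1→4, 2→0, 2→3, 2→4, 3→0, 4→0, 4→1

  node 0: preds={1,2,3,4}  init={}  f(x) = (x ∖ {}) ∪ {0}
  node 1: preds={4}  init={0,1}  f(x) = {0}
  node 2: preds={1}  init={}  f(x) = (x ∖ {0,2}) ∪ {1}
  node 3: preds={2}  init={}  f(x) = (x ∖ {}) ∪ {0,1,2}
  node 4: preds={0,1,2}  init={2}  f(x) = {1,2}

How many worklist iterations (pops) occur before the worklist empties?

Worklist (7 pops):
  #1 pop 0: in={0,1,2} → {0,1,2} (was {}); enqueue []
  #2 pop 1: in={2} → {0,1} (no change)
  #3 pop 2: in={0,1} → {1} (was {}); enqueue [0]
  #4 pop 3: in={1} → {0,1,2} (was {}); enqueue []
  #5 pop 4: in={0,1,2} → {1,2} (was {2}); enqueue [1]
  #6 pop 0: in={0,1,2} → {0,1,2} (no change)
  #7 pop 1: in={1,2} → {0,1} (no change)

Fixpoint:
  val[0] = {0,1,2}
  val[1] = {0,1}
  val[2] = {1}
  val[3] = {0,1,2}
  val[4] = {1,2}

7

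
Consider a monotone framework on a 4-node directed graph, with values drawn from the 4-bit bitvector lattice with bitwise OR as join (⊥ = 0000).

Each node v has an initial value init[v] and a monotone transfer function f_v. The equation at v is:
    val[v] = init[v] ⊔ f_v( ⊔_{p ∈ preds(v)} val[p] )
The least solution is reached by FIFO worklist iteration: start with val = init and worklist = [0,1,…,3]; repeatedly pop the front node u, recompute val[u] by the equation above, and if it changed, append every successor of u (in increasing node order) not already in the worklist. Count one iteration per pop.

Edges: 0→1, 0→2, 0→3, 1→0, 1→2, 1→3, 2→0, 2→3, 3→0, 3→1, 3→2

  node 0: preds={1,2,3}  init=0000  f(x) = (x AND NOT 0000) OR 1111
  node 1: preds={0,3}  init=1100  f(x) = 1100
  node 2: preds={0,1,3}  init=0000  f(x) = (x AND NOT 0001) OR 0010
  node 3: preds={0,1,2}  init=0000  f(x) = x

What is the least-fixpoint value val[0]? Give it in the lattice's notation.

Trace (7 dequeues):
  [1] u=0 | in 1100 | out 1111 | prev 0000 | push {}
  [2] u=1 | in 1111 | out 1100 | ==
  [3] u=2 | in 1111 | out 1110 | prev 0000 | push {0}
  [4] u=3 | in 1111 | out 1111 | prev 0000 | push {1,2}
  [5] u=0 | in 1111 | out 1111 | ==
  [6] u=1 | in 1111 | out 1100 | ==
  [7] u=2 | in 1111 | out 1110 | ==

Converged values:
  [0] 1111
  [1] 1100
  [2] 1110
  [3] 1111

1111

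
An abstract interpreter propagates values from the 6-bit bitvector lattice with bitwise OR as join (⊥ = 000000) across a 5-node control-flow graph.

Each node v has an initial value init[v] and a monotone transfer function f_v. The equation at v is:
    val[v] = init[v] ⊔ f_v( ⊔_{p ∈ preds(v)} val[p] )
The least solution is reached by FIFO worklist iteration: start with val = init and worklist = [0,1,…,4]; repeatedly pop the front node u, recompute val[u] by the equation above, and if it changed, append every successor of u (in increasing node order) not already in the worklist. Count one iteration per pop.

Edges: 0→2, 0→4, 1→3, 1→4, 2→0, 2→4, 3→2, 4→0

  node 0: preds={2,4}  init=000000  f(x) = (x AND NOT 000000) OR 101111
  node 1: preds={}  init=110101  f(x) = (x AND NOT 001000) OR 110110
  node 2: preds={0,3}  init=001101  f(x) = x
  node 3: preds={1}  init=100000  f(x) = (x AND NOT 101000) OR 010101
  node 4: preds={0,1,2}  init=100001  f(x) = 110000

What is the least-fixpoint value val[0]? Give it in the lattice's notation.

111111

Trace (9 dequeues):
  [1] u=0 | in 101101 | out 101111 | prev 000000 | push {}
  [2] u=1 | in 000000 | out 110111 | prev 110101 | push {}
  [3] u=2 | in 101111 | out 101111 | prev 001101 | push {0}
  [4] u=3 | in 110111 | out 110111 | prev 100000 | push {2}
  [5] u=4 | in 111111 | out 110001 | prev 100001 | push {}
  [6] u=0 | in 111111 | out 111111 | prev 101111 | push {4}
  [7] u=2 | in 111111 | out 111111 | prev 101111 | push {0}
  [8] u=4 | in 111111 | out 110001 | ==
  [9] u=0 | in 111111 | out 111111 | ==

Converged values:
  [0] 111111
  [1] 110111
  [2] 111111
  [3] 110111
  [4] 110001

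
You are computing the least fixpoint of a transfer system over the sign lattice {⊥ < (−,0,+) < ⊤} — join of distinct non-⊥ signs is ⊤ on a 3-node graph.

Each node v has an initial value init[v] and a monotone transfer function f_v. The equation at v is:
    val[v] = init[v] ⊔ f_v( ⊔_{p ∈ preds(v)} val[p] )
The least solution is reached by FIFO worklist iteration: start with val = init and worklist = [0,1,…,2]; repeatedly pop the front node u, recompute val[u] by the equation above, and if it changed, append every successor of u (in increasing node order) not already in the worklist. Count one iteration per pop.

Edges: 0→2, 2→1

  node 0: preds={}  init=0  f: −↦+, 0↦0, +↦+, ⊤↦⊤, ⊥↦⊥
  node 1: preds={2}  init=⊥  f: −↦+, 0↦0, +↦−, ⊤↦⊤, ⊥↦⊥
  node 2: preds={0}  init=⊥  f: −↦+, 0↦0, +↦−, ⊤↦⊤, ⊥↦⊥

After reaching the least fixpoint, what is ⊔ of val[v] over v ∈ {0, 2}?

0

Iteration log — 4 steps:
  step 1. node 0  ⊔preds=⊥  new=0  stable
  step 2. node 1  ⊔preds=⊥  new=⊥  stable
  step 3. node 2  ⊔preds=0  new=0  old=⊥  +wl: 1
  step 4. node 1  ⊔preds=0  new=0  old=⊥  +wl: 

Least fixpoint reached:
  node 0: 0
  node 1: 0
  node 2: 0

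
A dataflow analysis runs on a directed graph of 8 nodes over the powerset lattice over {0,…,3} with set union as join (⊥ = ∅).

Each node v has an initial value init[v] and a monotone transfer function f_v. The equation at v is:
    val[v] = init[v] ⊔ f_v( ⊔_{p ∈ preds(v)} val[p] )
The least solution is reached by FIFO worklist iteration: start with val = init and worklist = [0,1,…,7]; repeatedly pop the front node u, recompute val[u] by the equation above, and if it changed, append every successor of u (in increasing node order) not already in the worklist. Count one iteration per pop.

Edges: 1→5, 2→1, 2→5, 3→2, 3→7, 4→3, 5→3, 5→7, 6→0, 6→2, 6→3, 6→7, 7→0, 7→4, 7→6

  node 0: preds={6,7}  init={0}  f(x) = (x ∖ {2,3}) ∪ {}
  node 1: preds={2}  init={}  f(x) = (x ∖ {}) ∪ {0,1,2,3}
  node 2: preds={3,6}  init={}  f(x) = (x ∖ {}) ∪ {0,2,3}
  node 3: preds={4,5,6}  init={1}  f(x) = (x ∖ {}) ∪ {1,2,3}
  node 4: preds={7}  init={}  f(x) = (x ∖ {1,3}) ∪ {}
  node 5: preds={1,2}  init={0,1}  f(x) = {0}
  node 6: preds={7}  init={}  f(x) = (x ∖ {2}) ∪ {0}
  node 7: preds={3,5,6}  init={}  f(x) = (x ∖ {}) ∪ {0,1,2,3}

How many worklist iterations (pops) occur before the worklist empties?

Worklist (18 pops):
  #1 pop 0: in={} → {0} (no change)
  #2 pop 1: in={} → {0,1,2,3} (was {}); enqueue []
  #3 pop 2: in={1} → {0,1,2,3} (was {}); enqueue [1]
  #4 pop 3: in={0,1} → {0,1,2,3} (was {1}); enqueue [2]
  #5 pop 4: in={} → {} (no change)
  #6 pop 5: in={0,1,2,3} → {0,1} (no change)
  #7 pop 6: in={} → {0} (was {}); enqueue [0,3]
  #8 pop 7: in={0,1,2,3} → {0,1,2,3} (was {}); enqueue [4,6]
  #9 pop 1: in={0,1,2,3} → {0,1,2,3} (no change)
  #10 pop 2: in={0,1,2,3} → {0,1,2,3} (no change)
  #11 pop 0: in={0,1,2,3} → {0,1} (was {0}); enqueue []
  #12 pop 3: in={0,1} → {0,1,2,3} (no change)
  #13 pop 4: in={0,1,2,3} → {0,2} (was {}); enqueue [3]
  #14 pop 6: in={0,1,2,3} → {0,1,3} (was {0}); enqueue [0,2,7]
  #15 pop 3: in={0,1,2,3} → {0,1,2,3} (no change)
  #16 pop 0: in={0,1,2,3} → {0,1} (no change)
  #17 pop 2: in={0,1,2,3} → {0,1,2,3} (no change)
  #18 pop 7: in={0,1,2,3} → {0,1,2,3} (no change)

Fixpoint:
  val[0] = {0,1}
  val[1] = {0,1,2,3}
  val[2] = {0,1,2,3}
  val[3] = {0,1,2,3}
  val[4] = {0,2}
  val[5] = {0,1}
  val[6] = {0,1,3}
  val[7] = {0,1,2,3}

18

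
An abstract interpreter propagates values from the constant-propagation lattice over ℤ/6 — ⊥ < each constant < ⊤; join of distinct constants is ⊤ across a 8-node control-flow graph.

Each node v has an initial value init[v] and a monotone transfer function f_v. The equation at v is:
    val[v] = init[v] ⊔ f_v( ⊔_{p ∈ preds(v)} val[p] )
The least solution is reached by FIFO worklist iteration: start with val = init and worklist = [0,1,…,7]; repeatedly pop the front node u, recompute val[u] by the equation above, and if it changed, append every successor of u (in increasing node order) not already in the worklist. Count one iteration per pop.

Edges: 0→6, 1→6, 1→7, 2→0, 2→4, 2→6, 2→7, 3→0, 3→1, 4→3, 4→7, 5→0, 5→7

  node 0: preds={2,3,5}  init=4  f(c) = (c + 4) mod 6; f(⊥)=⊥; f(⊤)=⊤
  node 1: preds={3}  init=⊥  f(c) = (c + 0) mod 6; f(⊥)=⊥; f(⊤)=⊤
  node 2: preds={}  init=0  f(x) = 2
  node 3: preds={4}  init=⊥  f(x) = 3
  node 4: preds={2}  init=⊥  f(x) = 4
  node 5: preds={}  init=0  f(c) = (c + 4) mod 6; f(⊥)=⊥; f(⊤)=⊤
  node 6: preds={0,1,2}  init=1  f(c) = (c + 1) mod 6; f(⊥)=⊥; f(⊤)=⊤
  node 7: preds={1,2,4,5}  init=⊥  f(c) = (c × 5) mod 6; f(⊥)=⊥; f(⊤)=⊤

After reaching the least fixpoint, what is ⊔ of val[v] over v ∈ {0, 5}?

Iteration log — 13 steps:
  step 1. node 0  ⊔preds=0  new=4  stable
  step 2. node 1  ⊔preds=⊥  new=⊥  stable
  step 3. node 2  ⊔preds=⊥  new=⊤  old=0  +wl: 0
  step 4. node 3  ⊔preds=⊥  new=3  old=⊥  +wl: 1
  step 5. node 4  ⊔preds=⊤  new=4  old=⊥  +wl: 3
  step 6. node 5  ⊔preds=⊥  new=0  stable
  step 7. node 6  ⊔preds=⊤  new=⊤  old=1  +wl: 
  step 8. node 7  ⊔preds=⊤  new=⊤  old=⊥  +wl: 
  step 9. node 0  ⊔preds=⊤  new=⊤  old=4  +wl: 6
  step 10. node 1  ⊔preds=3  new=3  old=⊥  +wl: 7
  step 11. node 3  ⊔preds=4  new=3  stable
  step 12. node 6  ⊔preds=⊤  new=⊤  stable
  step 13. node 7  ⊔preds=⊤  new=⊤  stable

Least fixpoint reached:
  node 0: ⊤
  node 1: 3
  node 2: ⊤
  node 3: 3
  node 4: 4
  node 5: 0
  node 6: ⊤
  node 7: ⊤

⊤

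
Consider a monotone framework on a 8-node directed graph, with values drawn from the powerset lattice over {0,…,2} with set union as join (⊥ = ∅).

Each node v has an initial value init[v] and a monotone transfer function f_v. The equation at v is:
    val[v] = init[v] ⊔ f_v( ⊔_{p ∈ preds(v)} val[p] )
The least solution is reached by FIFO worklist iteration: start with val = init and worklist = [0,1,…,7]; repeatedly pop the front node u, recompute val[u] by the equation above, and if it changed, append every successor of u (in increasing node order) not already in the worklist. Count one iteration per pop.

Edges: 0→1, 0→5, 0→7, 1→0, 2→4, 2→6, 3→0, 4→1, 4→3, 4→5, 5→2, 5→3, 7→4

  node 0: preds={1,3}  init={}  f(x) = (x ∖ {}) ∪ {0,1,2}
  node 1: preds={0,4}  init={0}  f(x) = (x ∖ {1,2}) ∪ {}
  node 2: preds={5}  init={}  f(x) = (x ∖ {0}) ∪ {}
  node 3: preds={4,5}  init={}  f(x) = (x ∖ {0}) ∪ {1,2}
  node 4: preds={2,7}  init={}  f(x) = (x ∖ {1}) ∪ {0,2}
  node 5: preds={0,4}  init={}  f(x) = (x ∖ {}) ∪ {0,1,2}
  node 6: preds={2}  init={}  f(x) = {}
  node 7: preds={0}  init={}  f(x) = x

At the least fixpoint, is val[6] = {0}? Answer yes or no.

Iteration log — 14 steps:
  step 1. node 0  ⊔preds={0}  new={0,1,2}  old={}  +wl: 
  step 2. node 1  ⊔preds={0,1,2}  new={0}  stable
  step 3. node 2  ⊔preds={}  new={}  stable
  step 4. node 3  ⊔preds={}  new={1,2}  old={}  +wl: 0
  step 5. node 4  ⊔preds={}  new={0,2}  old={}  +wl: 1,3
  step 6. node 5  ⊔preds={0,1,2}  new={0,1,2}  old={}  +wl: 2
  step 7. node 6  ⊔preds={}  new={}  stable
  step 8. node 7  ⊔preds={0,1,2}  new={0,1,2}  old={}  +wl: 4
  step 9. node 0  ⊔preds={0,1,2}  new={0,1,2}  stable
  step 10. node 1  ⊔preds={0,1,2}  new={0}  stable
  step 11. node 3  ⊔preds={0,1,2}  new={1,2}  stable
  step 12. node 2  ⊔preds={0,1,2}  new={1,2}  old={}  +wl: 6
  step 13. node 4  ⊔preds={0,1,2}  new={0,2}  stable
  step 14. node 6  ⊔preds={1,2}  new={}  stable

Least fixpoint reached:
  node 0: {0,1,2}
  node 1: {0}
  node 2: {1,2}
  node 3: {1,2}
  node 4: {0,2}
  node 5: {0,1,2}
  node 6: {}
  node 7: {0,1,2}

no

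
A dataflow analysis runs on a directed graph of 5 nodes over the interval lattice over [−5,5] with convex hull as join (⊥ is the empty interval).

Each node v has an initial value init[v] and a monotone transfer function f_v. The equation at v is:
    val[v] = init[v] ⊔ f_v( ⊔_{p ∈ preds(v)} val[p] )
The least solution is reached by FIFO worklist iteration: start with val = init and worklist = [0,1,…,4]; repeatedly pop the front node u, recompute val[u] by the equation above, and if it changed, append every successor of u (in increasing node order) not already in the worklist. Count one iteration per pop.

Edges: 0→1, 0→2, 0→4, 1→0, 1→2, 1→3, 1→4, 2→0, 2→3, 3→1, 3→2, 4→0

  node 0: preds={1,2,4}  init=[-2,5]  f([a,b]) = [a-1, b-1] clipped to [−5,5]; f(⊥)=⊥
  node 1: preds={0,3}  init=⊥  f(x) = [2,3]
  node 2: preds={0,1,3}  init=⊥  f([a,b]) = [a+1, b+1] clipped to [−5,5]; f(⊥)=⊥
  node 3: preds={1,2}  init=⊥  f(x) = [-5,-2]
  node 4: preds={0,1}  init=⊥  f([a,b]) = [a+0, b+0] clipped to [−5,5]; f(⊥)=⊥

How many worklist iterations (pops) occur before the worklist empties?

15

Trace (15 dequeues):
  [1] u=0 | in ⊥ | out [-2,5] | ==
  [2] u=1 | in [-2,5] | out [2,3] | prev ⊥ | push {0}
  [3] u=2 | in [-2,5] | out [-1,5] | prev ⊥ | push {}
  [4] u=3 | in [-1,5] | out [-5,-2] | prev ⊥ | push {1,2}
  [5] u=4 | in [-2,5] | out [-2,5] | prev ⊥ | push {}
  [6] u=0 | in [-2,5] | out [-3,5] | prev [-2,5] | push {4}
  [7] u=1 | in [-5,5] | out [2,3] | ==
  [8] u=2 | in [-5,5] | out [-4,5] | prev [-1,5] | push {0,3}
  [9] u=4 | in [-3,5] | out [-3,5] | prev [-2,5] | push {}
  [10] u=0 | in [-4,5] | out [-5,5] | prev [-3,5] | push {1,2,4}
  [11] u=3 | in [-4,5] | out [-5,-2] | ==
  [12] u=1 | in [-5,5] | out [2,3] | ==
  [13] u=2 | in [-5,5] | out [-4,5] | ==
  [14] u=4 | in [-5,5] | out [-5,5] | prev [-3,5] | push {0}
  [15] u=0 | in [-5,5] | out [-5,5] | ==

Converged values:
  [0] [-5,5]
  [1] [2,3]
  [2] [-4,5]
  [3] [-5,-2]
  [4] [-5,5]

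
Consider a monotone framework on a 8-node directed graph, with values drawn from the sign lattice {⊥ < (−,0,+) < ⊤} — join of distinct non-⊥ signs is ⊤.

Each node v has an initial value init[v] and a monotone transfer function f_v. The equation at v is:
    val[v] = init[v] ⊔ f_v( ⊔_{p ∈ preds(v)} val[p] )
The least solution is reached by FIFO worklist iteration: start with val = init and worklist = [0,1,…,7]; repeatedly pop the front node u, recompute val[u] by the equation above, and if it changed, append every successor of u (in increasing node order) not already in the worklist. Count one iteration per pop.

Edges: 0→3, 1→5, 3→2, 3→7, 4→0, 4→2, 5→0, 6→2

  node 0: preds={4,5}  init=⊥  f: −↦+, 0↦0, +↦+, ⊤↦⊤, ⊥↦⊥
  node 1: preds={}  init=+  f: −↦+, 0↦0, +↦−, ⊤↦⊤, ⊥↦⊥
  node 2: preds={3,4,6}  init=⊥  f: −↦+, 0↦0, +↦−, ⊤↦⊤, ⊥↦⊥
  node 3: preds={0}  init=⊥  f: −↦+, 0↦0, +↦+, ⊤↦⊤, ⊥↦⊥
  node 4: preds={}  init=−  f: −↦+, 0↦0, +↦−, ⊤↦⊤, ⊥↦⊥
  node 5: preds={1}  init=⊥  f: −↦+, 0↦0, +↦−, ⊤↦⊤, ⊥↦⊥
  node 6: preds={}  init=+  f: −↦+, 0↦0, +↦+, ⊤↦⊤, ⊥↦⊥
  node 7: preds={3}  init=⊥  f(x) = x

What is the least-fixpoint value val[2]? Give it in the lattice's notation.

⊤

Iteration log — 10 steps:
  step 1. node 0  ⊔preds=−  new=+  old=⊥  +wl: 
  step 2. node 1  ⊔preds=⊥  new=+  stable
  step 3. node 2  ⊔preds=⊤  new=⊤  old=⊥  +wl: 
  step 4. node 3  ⊔preds=+  new=+  old=⊥  +wl: 2
  step 5. node 4  ⊔preds=⊥  new=−  stable
  step 6. node 5  ⊔preds=+  new=−  old=⊥  +wl: 0
  step 7. node 6  ⊔preds=⊥  new=+  stable
  step 8. node 7  ⊔preds=+  new=+  old=⊥  +wl: 
  step 9. node 2  ⊔preds=⊤  new=⊤  stable
  step 10. node 0  ⊔preds=−  new=+  stable

Least fixpoint reached:
  node 0: +
  node 1: +
  node 2: ⊤
  node 3: +
  node 4: −
  node 5: −
  node 6: +
  node 7: +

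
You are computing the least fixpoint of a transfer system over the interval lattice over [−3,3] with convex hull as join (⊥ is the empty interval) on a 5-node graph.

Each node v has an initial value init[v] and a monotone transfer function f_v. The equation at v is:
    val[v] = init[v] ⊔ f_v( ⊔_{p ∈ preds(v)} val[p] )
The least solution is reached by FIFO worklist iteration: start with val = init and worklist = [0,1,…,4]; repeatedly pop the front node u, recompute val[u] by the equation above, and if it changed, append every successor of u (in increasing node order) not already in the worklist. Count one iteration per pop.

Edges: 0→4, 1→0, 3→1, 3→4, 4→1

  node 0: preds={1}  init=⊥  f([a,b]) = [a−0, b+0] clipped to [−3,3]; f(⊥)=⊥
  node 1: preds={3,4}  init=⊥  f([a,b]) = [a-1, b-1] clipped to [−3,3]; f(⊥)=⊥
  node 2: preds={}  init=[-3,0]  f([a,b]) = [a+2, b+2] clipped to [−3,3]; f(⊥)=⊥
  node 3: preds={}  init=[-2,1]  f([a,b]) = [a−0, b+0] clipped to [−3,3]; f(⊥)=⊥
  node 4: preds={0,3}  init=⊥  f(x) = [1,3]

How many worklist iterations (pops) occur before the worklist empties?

10

Trace (10 dequeues):
  [1] u=0 | in ⊥ | out ⊥ | ==
  [2] u=1 | in [-2,1] | out [-3,0] | prev ⊥ | push {0}
  [3] u=2 | in ⊥ | out [-3,0] | ==
  [4] u=3 | in ⊥ | out [-2,1] | ==
  [5] u=4 | in [-2,1] | out [1,3] | prev ⊥ | push {1}
  [6] u=0 | in [-3,0] | out [-3,0] | prev ⊥ | push {4}
  [7] u=1 | in [-2,3] | out [-3,2] | prev [-3,0] | push {0}
  [8] u=4 | in [-3,1] | out [1,3] | ==
  [9] u=0 | in [-3,2] | out [-3,2] | prev [-3,0] | push {4}
  [10] u=4 | in [-3,2] | out [1,3] | ==

Converged values:
  [0] [-3,2]
  [1] [-3,2]
  [2] [-3,0]
  [3] [-2,1]
  [4] [1,3]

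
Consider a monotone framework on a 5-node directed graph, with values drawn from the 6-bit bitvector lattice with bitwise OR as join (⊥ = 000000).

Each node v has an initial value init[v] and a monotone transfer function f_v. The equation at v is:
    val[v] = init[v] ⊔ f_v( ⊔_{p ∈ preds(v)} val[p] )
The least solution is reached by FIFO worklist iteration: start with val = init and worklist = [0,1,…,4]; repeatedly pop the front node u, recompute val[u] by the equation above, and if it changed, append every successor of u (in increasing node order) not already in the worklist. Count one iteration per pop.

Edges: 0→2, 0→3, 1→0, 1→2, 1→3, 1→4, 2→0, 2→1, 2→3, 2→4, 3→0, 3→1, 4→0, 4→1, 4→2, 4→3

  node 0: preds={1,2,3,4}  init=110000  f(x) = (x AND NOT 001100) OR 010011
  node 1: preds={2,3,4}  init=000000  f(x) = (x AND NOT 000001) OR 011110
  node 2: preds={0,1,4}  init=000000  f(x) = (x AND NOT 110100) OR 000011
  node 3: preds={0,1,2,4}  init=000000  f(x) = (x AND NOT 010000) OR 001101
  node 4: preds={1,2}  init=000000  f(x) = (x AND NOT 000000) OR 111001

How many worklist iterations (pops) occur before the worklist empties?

Trace (11 dequeues):
  [1] u=0 | in 000000 | out 110011 | prev 110000 | push {}
  [2] u=1 | in 000000 | out 011110 | prev 000000 | push {0}
  [3] u=2 | in 111111 | out 001011 | prev 000000 | push {1}
  [4] u=3 | in 111111 | out 101111 | prev 000000 | push {}
  [5] u=4 | in 011111 | out 111111 | prev 000000 | push {2,3}
  [6] u=0 | in 111111 | out 110011 | ==
  [7] u=1 | in 111111 | out 111110 | prev 011110 | push {0,4}
  [8] u=2 | in 111111 | out 001011 | ==
  [9] u=3 | in 111111 | out 101111 | ==
  [10] u=0 | in 111111 | out 110011 | ==
  [11] u=4 | in 111111 | out 111111 | ==

Converged values:
  [0] 110011
  [1] 111110
  [2] 001011
  [3] 101111
  [4] 111111

11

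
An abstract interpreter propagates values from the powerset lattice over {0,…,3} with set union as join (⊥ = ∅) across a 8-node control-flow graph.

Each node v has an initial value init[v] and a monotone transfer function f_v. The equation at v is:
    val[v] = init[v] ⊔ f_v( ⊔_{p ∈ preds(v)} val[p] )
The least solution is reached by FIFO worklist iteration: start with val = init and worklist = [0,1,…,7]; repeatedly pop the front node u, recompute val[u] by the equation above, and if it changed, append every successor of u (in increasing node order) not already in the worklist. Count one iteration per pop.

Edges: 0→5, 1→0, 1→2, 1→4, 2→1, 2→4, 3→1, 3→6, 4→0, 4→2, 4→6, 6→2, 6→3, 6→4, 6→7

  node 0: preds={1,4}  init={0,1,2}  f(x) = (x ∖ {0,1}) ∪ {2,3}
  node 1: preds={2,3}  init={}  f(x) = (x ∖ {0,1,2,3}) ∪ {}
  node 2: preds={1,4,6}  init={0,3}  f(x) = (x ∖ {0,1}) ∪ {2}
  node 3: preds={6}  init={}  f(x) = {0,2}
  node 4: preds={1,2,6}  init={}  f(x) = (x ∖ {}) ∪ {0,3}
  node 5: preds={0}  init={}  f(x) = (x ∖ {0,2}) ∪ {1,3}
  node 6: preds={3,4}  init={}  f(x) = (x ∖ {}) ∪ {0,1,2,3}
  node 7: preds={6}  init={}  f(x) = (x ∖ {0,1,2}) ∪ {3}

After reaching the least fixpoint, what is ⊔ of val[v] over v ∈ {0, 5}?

Iteration log — 16 steps:
  step 1. node 0  ⊔preds={}  new={0,1,2,3}  old={0,1,2}  +wl: 
  step 2. node 1  ⊔preds={0,3}  new={}  stable
  step 3. node 2  ⊔preds={}  new={0,2,3}  old={0,3}  +wl: 1
  step 4. node 3  ⊔preds={}  new={0,2}  old={}  +wl: 
  step 5. node 4  ⊔preds={0,2,3}  new={0,2,3}  old={}  +wl: 0,2
  step 6. node 5  ⊔preds={0,1,2,3}  new={1,3}  old={}  +wl: 
  step 7. node 6  ⊔preds={0,2,3}  new={0,1,2,3}  old={}  +wl: 3,4
  step 8. node 7  ⊔preds={0,1,2,3}  new={3}  old={}  +wl: 
  step 9. node 1  ⊔preds={0,2,3}  new={}  stable
  step 10. node 0  ⊔preds={0,2,3}  new={0,1,2,3}  stable
  step 11. node 2  ⊔preds={0,1,2,3}  new={0,2,3}  stable
  step 12. node 3  ⊔preds={0,1,2,3}  new={0,2}  stable
  step 13. node 4  ⊔preds={0,1,2,3}  new={0,1,2,3}  old={0,2,3}  +wl: 0,2,6
  step 14. node 0  ⊔preds={0,1,2,3}  new={0,1,2,3}  stable
  step 15. node 2  ⊔preds={0,1,2,3}  new={0,2,3}  stable
  step 16. node 6  ⊔preds={0,1,2,3}  new={0,1,2,3}  stable

Least fixpoint reached:
  node 0: {0,1,2,3}
  node 1: {}
  node 2: {0,2,3}
  node 3: {0,2}
  node 4: {0,1,2,3}
  node 5: {1,3}
  node 6: {0,1,2,3}
  node 7: {3}

{0,1,2,3}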